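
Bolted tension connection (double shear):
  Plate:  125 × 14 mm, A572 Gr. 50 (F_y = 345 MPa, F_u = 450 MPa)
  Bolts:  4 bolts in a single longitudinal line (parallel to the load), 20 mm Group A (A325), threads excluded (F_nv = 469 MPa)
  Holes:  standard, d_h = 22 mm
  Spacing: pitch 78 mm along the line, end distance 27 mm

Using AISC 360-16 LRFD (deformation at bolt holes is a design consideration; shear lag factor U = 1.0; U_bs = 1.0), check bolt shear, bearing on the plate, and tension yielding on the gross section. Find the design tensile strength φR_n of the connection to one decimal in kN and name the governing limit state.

543.4 kN (gross-section yield governs)

Bolt shear: A_b = π(20)²/4 = 314.16 mm². φR_n = 0.75 × 469 × 314.16 × 4 × 2 = 884.0 kN.
Bearing (14 mm plate, F_u = 450 MPa): end bolts L_c = 27 − 22/2 = 16, R_n = min(1.2×16×14×450, 2.4×20×14×450) = 120.96 kN/bolt; interior L_c = 78 − 22 = 56, R_n = 302.4 kN/bolt. φR_n = 0.75 × (1×120.96 + 3×302.4) = 771.1 kN.
Tension yield (gross): A_g = 125×14 = 1750 mm². φR_n = 0.90 × 345 × 1750 = 543.4 kN.
Governing: min(884.0, 771.1, 543.4) = 543.4 kN → gross-section yield.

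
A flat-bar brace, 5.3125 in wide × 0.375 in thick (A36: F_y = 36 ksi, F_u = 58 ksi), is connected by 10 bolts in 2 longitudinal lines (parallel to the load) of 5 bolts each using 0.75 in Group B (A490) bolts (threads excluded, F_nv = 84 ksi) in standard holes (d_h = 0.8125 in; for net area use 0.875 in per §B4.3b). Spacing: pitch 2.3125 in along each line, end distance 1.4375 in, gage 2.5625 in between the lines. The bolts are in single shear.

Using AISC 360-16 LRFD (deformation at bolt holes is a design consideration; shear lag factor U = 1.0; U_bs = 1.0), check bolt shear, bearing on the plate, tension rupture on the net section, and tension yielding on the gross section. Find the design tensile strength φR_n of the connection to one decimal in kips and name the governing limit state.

58.1 kips (net-section rupture governs)

Bolt shear: A_b = π(0.75)²/4 = 0.44179 in². φR_n = 0.75 × 84 × 0.44179 × 10 × 1 = 278.3 kips.
Bearing (0.375 in plate, F_u = 58 ksi): end bolts L_c = 1.4375 − 0.8125/2 = 1.03125, R_n = min(1.2×1.03125×0.375×58, 2.4×0.75×0.375×58) = 26.916 kips/bolt; interior L_c = 2.3125 − 0.8125 = 1.5, R_n = 39.15 kips/bolt. φR_n = 0.75 × (2×26.916 + 8×39.15) = 275.3 kips.
Tension rupture (net): A_n = (5.3125 − 2×0.875)×0.375 = 1.3359 in² (U = 1.0, A_e = A_n). φR_n = 0.75 × 58 × 1.3359 = 58.1 kips.
Tension yield (gross): A_g = 5.3125×0.375 = 1.9922 in². φR_n = 0.90 × 36 × 1.9922 = 64.5 kips.
Governing: min(278.3, 275.3, 58.1, 64.5) = 58.1 kips → net-section rupture.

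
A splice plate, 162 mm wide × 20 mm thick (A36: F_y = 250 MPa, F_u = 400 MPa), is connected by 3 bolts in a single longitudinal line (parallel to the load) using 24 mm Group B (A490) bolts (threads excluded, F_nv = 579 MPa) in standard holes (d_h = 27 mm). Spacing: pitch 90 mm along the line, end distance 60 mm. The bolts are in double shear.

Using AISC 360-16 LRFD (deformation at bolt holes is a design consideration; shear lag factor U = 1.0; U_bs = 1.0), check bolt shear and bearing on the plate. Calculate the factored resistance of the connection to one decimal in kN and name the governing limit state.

1026.0 kN (bearing governs)

Bolt shear: A_b = π(24)²/4 = 452.39 mm². φR_n = 0.75 × 579 × 452.39 × 3 × 2 = 1178.7 kN.
Bearing (20 mm plate, F_u = 400 MPa): end bolts L_c = 60 − 27/2 = 46.5, R_n = min(1.2×46.5×20×400, 2.4×24×20×400) = 446.4 kN/bolt; interior L_c = 90 − 27 = 63, R_n = 460.8 kN/bolt. φR_n = 0.75 × (1×446.4 + 2×460.8) = 1026.0 kN.
Governing: min(1178.7, 1026.0) = 1026.0 kN → bearing.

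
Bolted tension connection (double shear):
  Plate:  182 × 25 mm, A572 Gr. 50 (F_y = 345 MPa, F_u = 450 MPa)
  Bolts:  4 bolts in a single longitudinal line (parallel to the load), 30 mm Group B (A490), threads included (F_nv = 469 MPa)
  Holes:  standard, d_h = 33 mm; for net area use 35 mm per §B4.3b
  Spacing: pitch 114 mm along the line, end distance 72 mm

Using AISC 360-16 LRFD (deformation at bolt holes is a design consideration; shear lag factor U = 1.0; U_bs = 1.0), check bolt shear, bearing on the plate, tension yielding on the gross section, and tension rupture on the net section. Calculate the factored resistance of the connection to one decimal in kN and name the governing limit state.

1240.3 kN (net-section rupture governs)

Bolt shear: A_b = π(30)²/4 = 706.86 mm². φR_n = 0.75 × 469 × 706.86 × 4 × 2 = 1989.1 kN.
Bearing (25 mm plate, F_u = 450 MPa): end bolts L_c = 72 − 33/2 = 55.5, R_n = min(1.2×55.5×25×450, 2.4×30×25×450) = 749.25 kN/bolt; interior L_c = 114 − 33 = 81, R_n = 810 kN/bolt. φR_n = 0.75 × (1×749.25 + 3×810) = 2384.4 kN.
Tension yield (gross): A_g = 182×25 = 4550 mm². φR_n = 0.90 × 345 × 4550 = 1412.8 kN.
Tension rupture (net): A_n = (182 − 1×35)×25 = 3675 mm² (U = 1.0, A_e = A_n). φR_n = 0.75 × 450 × 3675 = 1240.3 kN.
Governing: min(1989.1, 2384.4, 1412.8, 1240.3) = 1240.3 kN → net-section rupture.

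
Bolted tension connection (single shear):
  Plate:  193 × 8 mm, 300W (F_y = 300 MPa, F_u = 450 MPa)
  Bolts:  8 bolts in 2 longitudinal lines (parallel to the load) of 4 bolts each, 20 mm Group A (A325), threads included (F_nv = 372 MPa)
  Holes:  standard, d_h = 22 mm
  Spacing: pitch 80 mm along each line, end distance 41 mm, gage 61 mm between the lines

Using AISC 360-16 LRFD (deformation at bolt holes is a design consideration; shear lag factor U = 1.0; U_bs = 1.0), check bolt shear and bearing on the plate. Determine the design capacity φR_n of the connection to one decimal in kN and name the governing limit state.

701.2 kN (bolt shear governs)

Bolt shear: A_b = π(20)²/4 = 314.16 mm². φR_n = 0.75 × 372 × 314.16 × 8 × 1 = 701.2 kN.
Bearing (8 mm plate, F_u = 450 MPa): end bolts L_c = 41 − 22/2 = 30, R_n = min(1.2×30×8×450, 2.4×20×8×450) = 129.6 kN/bolt; interior L_c = 80 − 22 = 58, R_n = 172.8 kN/bolt. φR_n = 0.75 × (2×129.6 + 6×172.8) = 972.0 kN.
Governing: min(701.2, 972.0) = 701.2 kN → bolt shear.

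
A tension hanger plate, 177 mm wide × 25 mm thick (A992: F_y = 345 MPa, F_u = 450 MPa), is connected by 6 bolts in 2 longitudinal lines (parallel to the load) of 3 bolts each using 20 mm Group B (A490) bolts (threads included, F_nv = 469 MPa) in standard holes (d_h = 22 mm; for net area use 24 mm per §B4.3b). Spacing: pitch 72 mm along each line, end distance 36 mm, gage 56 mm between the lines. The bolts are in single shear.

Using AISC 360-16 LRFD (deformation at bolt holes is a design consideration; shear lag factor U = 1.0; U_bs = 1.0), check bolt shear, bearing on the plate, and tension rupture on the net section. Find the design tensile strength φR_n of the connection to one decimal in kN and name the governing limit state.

Bolt shear: A_b = π(20)²/4 = 314.16 mm². φR_n = 0.75 × 469 × 314.16 × 6 × 1 = 663.0 kN.
Bearing (25 mm plate, F_u = 450 MPa): end bolts L_c = 36 − 22/2 = 25, R_n = min(1.2×25×25×450, 2.4×20×25×450) = 337.5 kN/bolt; interior L_c = 72 − 22 = 50, R_n = 540 kN/bolt. φR_n = 0.75 × (2×337.5 + 4×540) = 2126.3 kN.
Tension rupture (net): A_n = (177 − 2×24)×25 = 3225 mm² (U = 1.0, A_e = A_n). φR_n = 0.75 × 450 × 3225 = 1088.4 kN.
Governing: min(663.0, 2126.3, 1088.4) = 663.0 kN → bolt shear.

663.0 kN (bolt shear governs)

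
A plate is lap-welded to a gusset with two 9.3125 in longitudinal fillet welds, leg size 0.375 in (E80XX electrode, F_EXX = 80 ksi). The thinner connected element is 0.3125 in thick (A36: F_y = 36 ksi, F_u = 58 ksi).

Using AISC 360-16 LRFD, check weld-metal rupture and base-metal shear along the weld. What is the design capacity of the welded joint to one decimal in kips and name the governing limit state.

Weld metal: throat = 0.707×0.375 = 0.26513 in, L = 2×9.3125 = 18.625 in. φR_n = 0.75 × 0.6 × 80 × 0.26513 × 18.625 = 177.8 kips.
Base metal shear (0.3125 in plate): yield φR_n = 1.0×0.6×36×0.3125×18.625 = 125.7 kips; rupture φR_n = 0.75×0.6×58×0.3125×18.625 = 151.9 kips; take 125.7 kips (yield).
Governing: min(177.8, 125.7) = 125.7 kips → base-metal shear.

125.7 kips (base-metal shear governs)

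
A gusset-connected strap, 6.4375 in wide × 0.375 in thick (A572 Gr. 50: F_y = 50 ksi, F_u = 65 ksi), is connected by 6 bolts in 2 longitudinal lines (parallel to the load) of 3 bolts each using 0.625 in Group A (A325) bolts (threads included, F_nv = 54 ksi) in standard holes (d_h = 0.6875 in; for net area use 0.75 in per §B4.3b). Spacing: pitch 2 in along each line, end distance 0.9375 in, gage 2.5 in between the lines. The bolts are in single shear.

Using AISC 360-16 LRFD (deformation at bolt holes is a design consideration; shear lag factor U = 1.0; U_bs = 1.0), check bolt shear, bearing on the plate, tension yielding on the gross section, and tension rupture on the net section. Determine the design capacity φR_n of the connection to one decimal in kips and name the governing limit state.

74.6 kips (bolt shear governs)

Bolt shear: A_b = π(0.625)²/4 = 0.3068 in². φR_n = 0.75 × 54 × 0.3068 × 6 × 1 = 74.6 kips.
Bearing (0.375 in plate, F_u = 65 ksi): end bolts L_c = 0.9375 − 0.6875/2 = 0.59375, R_n = min(1.2×0.59375×0.375×65, 2.4×0.625×0.375×65) = 17.367 kips/bolt; interior L_c = 2 − 0.6875 = 1.3125, R_n = 36.563 kips/bolt. φR_n = 0.75 × (2×17.367 + 4×36.563) = 135.7 kips.
Tension yield (gross): A_g = 6.4375×0.375 = 2.4141 in². φR_n = 0.90 × 50 × 2.4141 = 108.6 kips.
Tension rupture (net): A_n = (6.4375 − 2×0.75)×0.375 = 1.8516 in² (U = 1.0, A_e = A_n). φR_n = 0.75 × 65 × 1.8516 = 90.3 kips.
Governing: min(74.6, 135.7, 108.6, 90.3) = 74.6 kips → bolt shear.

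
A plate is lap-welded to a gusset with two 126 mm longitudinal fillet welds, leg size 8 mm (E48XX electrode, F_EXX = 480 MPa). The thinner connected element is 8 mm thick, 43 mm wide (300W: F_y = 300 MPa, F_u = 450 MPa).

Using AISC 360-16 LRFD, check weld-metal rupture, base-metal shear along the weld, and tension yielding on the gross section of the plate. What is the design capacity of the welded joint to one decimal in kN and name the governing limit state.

92.9 kN (gross-section yield governs)

Weld metal: throat = 0.707×8 = 5.656 mm, L = 2×126 = 252 mm. φR_n = 0.75 × 0.6 × 480 × 5.656 × 252 = 307.9 kN.
Base metal shear (8 mm plate): yield φR_n = 1.0×0.6×300×8×252 = 362.9 kN; rupture φR_n = 0.75×0.6×450×8×252 = 408.2 kN; take 362.9 kN (yield).
Tension yield (gross): A_g = 43×8 = 344 mm². φR_n = 0.90 × 300 × 344 = 92.9 kN.
Governing: min(307.9, 362.9, 92.9) = 92.9 kN → gross-section yield.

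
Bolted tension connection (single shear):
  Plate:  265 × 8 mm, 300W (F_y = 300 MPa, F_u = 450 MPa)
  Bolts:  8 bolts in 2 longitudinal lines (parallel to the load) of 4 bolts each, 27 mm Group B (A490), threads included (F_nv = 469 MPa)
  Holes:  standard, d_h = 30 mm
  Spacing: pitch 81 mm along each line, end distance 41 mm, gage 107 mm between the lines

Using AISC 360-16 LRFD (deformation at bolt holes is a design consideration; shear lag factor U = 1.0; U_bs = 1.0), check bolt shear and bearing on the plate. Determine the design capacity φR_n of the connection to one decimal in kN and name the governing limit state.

1159.9 kN (bearing governs)

Bolt shear: A_b = π(27)²/4 = 572.56 mm². φR_n = 0.75 × 469 × 572.56 × 8 × 1 = 1611.2 kN.
Bearing (8 mm plate, F_u = 450 MPa): end bolts L_c = 41 − 30/2 = 26, R_n = min(1.2×26×8×450, 2.4×27×8×450) = 112.32 kN/bolt; interior L_c = 81 − 30 = 51, R_n = 220.32 kN/bolt. φR_n = 0.75 × (2×112.32 + 6×220.32) = 1159.9 kN.
Governing: min(1611.2, 1159.9) = 1159.9 kN → bearing.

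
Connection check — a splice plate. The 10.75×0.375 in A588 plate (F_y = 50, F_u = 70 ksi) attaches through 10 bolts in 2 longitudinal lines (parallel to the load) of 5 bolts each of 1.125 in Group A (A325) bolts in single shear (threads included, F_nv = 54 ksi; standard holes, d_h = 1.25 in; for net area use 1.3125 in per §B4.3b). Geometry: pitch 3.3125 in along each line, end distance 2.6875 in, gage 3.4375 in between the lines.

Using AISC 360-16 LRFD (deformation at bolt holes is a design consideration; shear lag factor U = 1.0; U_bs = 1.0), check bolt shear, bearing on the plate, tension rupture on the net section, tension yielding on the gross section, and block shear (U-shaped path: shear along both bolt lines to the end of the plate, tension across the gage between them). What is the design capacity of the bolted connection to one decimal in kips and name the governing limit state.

Bolt shear: A_b = π(1.125)²/4 = 0.99402 in². φR_n = 0.75 × 54 × 0.99402 × 10 × 1 = 402.6 kips.
Bearing (0.375 in plate, F_u = 70 ksi): end bolts L_c = 2.6875 − 1.25/2 = 2.0625, R_n = min(1.2×2.0625×0.375×70, 2.4×1.125×0.375×70) = 64.969 kips/bolt; interior L_c = 3.3125 − 1.25 = 2.0625, R_n = 64.969 kips/bolt. φR_n = 0.75 × (2×64.969 + 8×64.969) = 487.3 kips.
Tension rupture (net): A_n = (10.75 − 2×1.3125)×0.375 = 3.0469 in² (U = 1.0, A_e = A_n). φR_n = 0.75 × 70 × 3.0469 = 160.0 kips.
Tension yield (gross): A_g = 10.75×0.375 = 4.0313 in². φR_n = 0.90 × 50 × 4.0313 = 181.4 kips.
Block shear: shear path 2×[2.6875+4×3.3125] = 2×15.9375 in, A_gv = 11.953, A_nv = 2×(15.9375 − 4.5×1.3125)×0.375 = 7.5234 in²; tension across gage: (3.4375 − 1×1.3125)×0.375 = 0.79688 in². R_n = min(0.6×70×7.5234, 0.6×50×11.953) + 1.0×70×0.79688 = min(315.98, 358.59) + 55.782 = 371.76 kips. φR_n = 0.75 × 371.76 = 278.8 kips.
Governing: min(402.6, 487.3, 160.0, 181.4, 278.8) = 160.0 kips → net-section rupture.

160.0 kips (net-section rupture governs)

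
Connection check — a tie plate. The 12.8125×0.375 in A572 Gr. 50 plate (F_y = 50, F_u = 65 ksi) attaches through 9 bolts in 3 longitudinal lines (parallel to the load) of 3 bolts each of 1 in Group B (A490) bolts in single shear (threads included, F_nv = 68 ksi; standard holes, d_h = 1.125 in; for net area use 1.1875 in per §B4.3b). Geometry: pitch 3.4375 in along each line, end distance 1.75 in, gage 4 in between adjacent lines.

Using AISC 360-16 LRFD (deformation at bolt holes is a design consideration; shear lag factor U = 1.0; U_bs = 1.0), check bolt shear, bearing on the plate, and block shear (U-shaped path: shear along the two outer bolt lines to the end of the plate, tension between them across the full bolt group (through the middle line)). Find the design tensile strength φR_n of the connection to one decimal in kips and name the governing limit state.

Bolt shear: A_b = π(1)²/4 = 0.7854 in². φR_n = 0.75 × 68 × 0.7854 × 9 × 1 = 360.5 kips.
Bearing (0.375 in plate, F_u = 65 ksi): end bolts L_c = 1.75 − 1.125/2 = 1.1875, R_n = min(1.2×1.1875×0.375×65, 2.4×1×0.375×65) = 34.734 kips/bolt; interior L_c = 3.4375 − 1.125 = 2.3125, R_n = 58.5 kips/bolt. φR_n = 0.75 × (3×34.734 + 6×58.5) = 341.4 kips.
Block shear: shear path 2×[1.75+2×3.4375] = 2×8.625 in, A_gv = 6.4688, A_nv = 2×(8.625 − 2.5×1.1875)×0.375 = 4.2422 in²; tension across gage: (8 − 2×1.1875)×0.375 = 2.1094 in². R_n = min(0.6×65×4.2422, 0.6×50×6.4688) + 1.0×65×2.1094 = min(165.45, 194.06) + 137.11 = 302.56 kips. φR_n = 0.75 × 302.56 = 226.9 kips.
Governing: min(360.5, 341.4, 226.9) = 226.9 kips → block shear.

226.9 kips (block shear governs)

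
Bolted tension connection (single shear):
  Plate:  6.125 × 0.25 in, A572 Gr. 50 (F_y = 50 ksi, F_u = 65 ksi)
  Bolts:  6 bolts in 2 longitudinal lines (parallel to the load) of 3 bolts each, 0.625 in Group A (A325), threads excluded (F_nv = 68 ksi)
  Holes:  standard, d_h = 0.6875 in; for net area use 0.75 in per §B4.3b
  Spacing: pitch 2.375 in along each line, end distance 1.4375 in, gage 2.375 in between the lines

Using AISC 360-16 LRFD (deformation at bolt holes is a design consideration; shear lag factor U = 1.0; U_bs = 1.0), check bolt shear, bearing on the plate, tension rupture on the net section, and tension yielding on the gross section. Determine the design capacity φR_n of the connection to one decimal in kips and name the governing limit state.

Bolt shear: A_b = π(0.625)²/4 = 0.3068 in². φR_n = 0.75 × 68 × 0.3068 × 6 × 1 = 93.9 kips.
Bearing (0.25 in plate, F_u = 65 ksi): end bolts L_c = 1.4375 − 0.6875/2 = 1.09375, R_n = min(1.2×1.09375×0.25×65, 2.4×0.625×0.25×65) = 21.328 kips/bolt; interior L_c = 2.375 − 0.6875 = 1.6875, R_n = 24.375 kips/bolt. φR_n = 0.75 × (2×21.328 + 4×24.375) = 105.1 kips.
Tension rupture (net): A_n = (6.125 − 2×0.75)×0.25 = 1.1563 in² (U = 1.0, A_e = A_n). φR_n = 0.75 × 65 × 1.1563 = 56.4 kips.
Tension yield (gross): A_g = 6.125×0.25 = 1.5313 in². φR_n = 0.90 × 50 × 1.5313 = 68.9 kips.
Governing: min(93.9, 105.1, 56.4, 68.9) = 56.4 kips → net-section rupture.

56.4 kips (net-section rupture governs)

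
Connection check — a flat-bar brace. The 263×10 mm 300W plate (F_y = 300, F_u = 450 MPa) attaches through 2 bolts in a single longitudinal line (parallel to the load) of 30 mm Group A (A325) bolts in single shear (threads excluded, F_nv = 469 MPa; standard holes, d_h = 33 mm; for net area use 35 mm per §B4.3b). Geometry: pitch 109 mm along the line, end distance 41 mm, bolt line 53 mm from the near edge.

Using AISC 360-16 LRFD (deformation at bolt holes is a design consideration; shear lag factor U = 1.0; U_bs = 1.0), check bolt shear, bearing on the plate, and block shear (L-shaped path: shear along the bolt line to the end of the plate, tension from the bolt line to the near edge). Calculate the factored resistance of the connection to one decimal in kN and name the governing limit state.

Bolt shear: A_b = π(30)²/4 = 706.86 mm². φR_n = 0.75 × 469 × 706.86 × 2 × 1 = 497.3 kN.
Bearing (10 mm plate, F_u = 450 MPa): end bolts L_c = 41 − 33/2 = 24.5, R_n = min(1.2×24.5×10×450, 2.4×30×10×450) = 132.3 kN/bolt; interior L_c = 109 − 33 = 76, R_n = 324 kN/bolt. φR_n = 0.75 × (1×132.3 + 1×324) = 342.2 kN.
Block shear: shear path 1×[41+1×109] = 1×150 mm, A_gv = 1500, A_nv = 1×(150 − 1.5×35)×10 = 975 mm²; tension to near edge: (53 − 0.5×35)×10 = 355 mm². R_n = min(0.6×450×975, 0.6×300×1500) + 1.0×450×355 = min(263.25, 270) + 159.75 = 423 kN. φR_n = 0.75 × 423 = 317.3 kN.
Governing: min(497.3, 342.2, 317.3) = 317.3 kN → block shear.

317.3 kN (block shear governs)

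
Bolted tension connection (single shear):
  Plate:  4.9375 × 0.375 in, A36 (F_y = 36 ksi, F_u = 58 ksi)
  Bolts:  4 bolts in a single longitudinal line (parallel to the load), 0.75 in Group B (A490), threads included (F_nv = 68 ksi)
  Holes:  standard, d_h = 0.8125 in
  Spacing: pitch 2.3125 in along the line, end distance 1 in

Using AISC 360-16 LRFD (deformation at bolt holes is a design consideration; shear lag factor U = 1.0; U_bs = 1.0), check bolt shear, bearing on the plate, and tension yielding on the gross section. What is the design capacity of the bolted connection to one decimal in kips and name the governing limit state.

Bolt shear: A_b = π(0.75)²/4 = 0.44179 in². φR_n = 0.75 × 68 × 0.44179 × 4 × 1 = 90.1 kips.
Bearing (0.375 in plate, F_u = 58 ksi): end bolts L_c = 1 − 0.8125/2 = 0.59375, R_n = min(1.2×0.59375×0.375×58, 2.4×0.75×0.375×58) = 15.497 kips/bolt; interior L_c = 2.3125 − 0.8125 = 1.5, R_n = 39.15 kips/bolt. φR_n = 0.75 × (1×15.497 + 3×39.15) = 99.7 kips.
Tension yield (gross): A_g = 4.9375×0.375 = 1.8516 in². φR_n = 0.90 × 36 × 1.8516 = 60.0 kips.
Governing: min(90.1, 99.7, 60.0) = 60.0 kips → gross-section yield.

60.0 kips (gross-section yield governs)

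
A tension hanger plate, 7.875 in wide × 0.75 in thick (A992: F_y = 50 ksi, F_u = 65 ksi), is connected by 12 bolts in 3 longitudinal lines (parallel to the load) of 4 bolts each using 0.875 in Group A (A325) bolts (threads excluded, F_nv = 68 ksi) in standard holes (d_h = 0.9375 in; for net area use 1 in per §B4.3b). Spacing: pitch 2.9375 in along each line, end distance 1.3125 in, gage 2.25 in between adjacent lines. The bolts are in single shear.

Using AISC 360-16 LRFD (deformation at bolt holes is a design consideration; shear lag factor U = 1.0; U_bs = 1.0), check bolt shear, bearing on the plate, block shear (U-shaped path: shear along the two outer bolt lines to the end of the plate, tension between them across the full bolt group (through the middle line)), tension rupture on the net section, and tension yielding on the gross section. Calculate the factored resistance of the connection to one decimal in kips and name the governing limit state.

Bolt shear: A_b = π(0.875)²/4 = 0.60132 in². φR_n = 0.75 × 68 × 0.60132 × 12 × 1 = 368.0 kips.
Bearing (0.75 in plate, F_u = 65 ksi): end bolts L_c = 1.3125 − 0.9375/2 = 0.84375, R_n = min(1.2×0.84375×0.75×65, 2.4×0.875×0.75×65) = 49.359 kips/bolt; interior L_c = 2.9375 − 0.9375 = 2, R_n = 102.38 kips/bolt. φR_n = 0.75 × (3×49.359 + 9×102.38) = 802.1 kips.
Block shear: shear path 2×[1.3125+3×2.9375] = 2×10.125 in, A_gv = 15.188, A_nv = 2×(10.125 − 3.5×1)×0.75 = 9.9375 in²; tension across gage: (4.5 − 2×1)×0.75 = 1.875 in². R_n = min(0.6×65×9.9375, 0.6×50×15.188) + 1.0×65×1.875 = min(387.56, 455.64) + 121.88 = 509.44 kips. φR_n = 0.75 × 509.44 = 382.1 kips.
Tension rupture (net): A_n = (7.875 − 3×1)×0.75 = 3.6563 in² (U = 1.0, A_e = A_n). φR_n = 0.75 × 65 × 3.6563 = 178.2 kips.
Tension yield (gross): A_g = 7.875×0.75 = 5.9063 in². φR_n = 0.90 × 50 × 5.9063 = 265.8 kips.
Governing: min(368.0, 802.1, 382.1, 178.2, 265.8) = 178.2 kips → net-section rupture.

178.2 kips (net-section rupture governs)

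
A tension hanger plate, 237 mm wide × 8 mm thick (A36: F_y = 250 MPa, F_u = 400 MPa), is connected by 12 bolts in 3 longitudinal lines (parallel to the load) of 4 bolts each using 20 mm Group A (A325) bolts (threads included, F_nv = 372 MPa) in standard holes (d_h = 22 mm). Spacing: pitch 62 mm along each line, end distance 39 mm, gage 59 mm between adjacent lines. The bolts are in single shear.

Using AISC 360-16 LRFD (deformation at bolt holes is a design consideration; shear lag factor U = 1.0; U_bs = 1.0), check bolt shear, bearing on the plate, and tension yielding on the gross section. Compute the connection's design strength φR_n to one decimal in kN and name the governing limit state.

Bolt shear: A_b = π(20)²/4 = 314.16 mm². φR_n = 0.75 × 372 × 314.16 × 12 × 1 = 1051.8 kN.
Bearing (8 mm plate, F_u = 400 MPa): end bolts L_c = 39 − 22/2 = 28, R_n = min(1.2×28×8×400, 2.4×20×8×400) = 107.52 kN/bolt; interior L_c = 62 − 22 = 40, R_n = 153.6 kN/bolt. φR_n = 0.75 × (3×107.52 + 9×153.6) = 1278.7 kN.
Tension yield (gross): A_g = 237×8 = 1896 mm². φR_n = 0.90 × 250 × 1896 = 426.6 kN.
Governing: min(1051.8, 1278.7, 426.6) = 426.6 kN → gross-section yield.

426.6 kN (gross-section yield governs)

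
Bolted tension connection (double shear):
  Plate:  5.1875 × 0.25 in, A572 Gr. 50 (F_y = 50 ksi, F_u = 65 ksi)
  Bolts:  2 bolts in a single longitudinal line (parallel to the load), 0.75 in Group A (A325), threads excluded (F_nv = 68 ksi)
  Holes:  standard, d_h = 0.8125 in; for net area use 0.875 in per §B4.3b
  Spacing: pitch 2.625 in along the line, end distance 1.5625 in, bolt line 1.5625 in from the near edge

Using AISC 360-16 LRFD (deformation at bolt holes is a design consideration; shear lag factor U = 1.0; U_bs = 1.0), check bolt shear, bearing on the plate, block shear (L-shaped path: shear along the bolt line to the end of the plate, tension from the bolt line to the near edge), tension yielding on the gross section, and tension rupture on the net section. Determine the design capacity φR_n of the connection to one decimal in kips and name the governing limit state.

Bolt shear: A_b = π(0.75)²/4 = 0.44179 in². φR_n = 0.75 × 68 × 0.44179 × 2 × 2 = 90.1 kips.
Bearing (0.25 in plate, F_u = 65 ksi): end bolts L_c = 1.5625 − 0.8125/2 = 1.15625, R_n = min(1.2×1.15625×0.25×65, 2.4×0.75×0.25×65) = 22.547 kips/bolt; interior L_c = 2.625 − 0.8125 = 1.8125, R_n = 29.25 kips/bolt. φR_n = 0.75 × (1×22.547 + 1×29.25) = 38.8 kips.
Block shear: shear path 1×[1.5625+1×2.625] = 1×4.1875 in, A_gv = 1.0469, A_nv = 1×(4.1875 − 1.5×0.875)×0.25 = 0.71875 in²; tension to near edge: (1.5625 − 0.5×0.875)×0.25 = 0.28125 in². R_n = min(0.6×65×0.71875, 0.6×50×1.0469) + 1.0×65×0.28125 = min(28.031, 31.407) + 18.281 = 46.312 kips. φR_n = 0.75 × 46.312 = 34.7 kips.
Tension yield (gross): A_g = 5.1875×0.25 = 1.2969 in². φR_n = 0.90 × 50 × 1.2969 = 58.4 kips.
Tension rupture (net): A_n = (5.1875 − 1×0.875)×0.25 = 1.0781 in² (U = 1.0, A_e = A_n). φR_n = 0.75 × 65 × 1.0781 = 52.6 kips.
Governing: min(90.1, 38.8, 34.7, 58.4, 52.6) = 34.7 kips → block shear.

34.7 kips (block shear governs)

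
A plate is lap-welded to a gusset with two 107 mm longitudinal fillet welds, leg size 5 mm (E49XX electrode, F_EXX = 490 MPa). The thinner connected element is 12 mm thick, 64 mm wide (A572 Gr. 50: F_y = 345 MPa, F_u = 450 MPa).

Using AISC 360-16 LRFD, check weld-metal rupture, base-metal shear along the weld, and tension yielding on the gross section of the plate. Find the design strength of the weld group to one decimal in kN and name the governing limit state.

Weld metal: throat = 0.707×5 = 3.535 mm, L = 2×107 = 214 mm. φR_n = 0.75 × 0.6 × 490 × 3.535 × 214 = 166.8 kN.
Base metal shear (12 mm plate): yield φR_n = 1.0×0.6×345×12×214 = 531.6 kN; rupture φR_n = 0.75×0.6×450×12×214 = 520.0 kN; take 520.0 kN (rupture).
Tension yield (gross): A_g = 64×12 = 768 mm². φR_n = 0.90 × 345 × 768 = 238.5 kN.
Governing: min(166.8, 520.0, 238.5) = 166.8 kN → weld metal.

166.8 kN (weld metal governs)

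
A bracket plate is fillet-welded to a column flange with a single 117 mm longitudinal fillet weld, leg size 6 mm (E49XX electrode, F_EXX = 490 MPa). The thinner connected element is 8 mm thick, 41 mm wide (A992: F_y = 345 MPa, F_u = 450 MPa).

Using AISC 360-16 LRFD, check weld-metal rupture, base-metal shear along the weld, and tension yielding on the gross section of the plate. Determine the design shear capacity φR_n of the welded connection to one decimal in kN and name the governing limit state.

101.8 kN (gross-section yield governs)

Weld metal: throat = 0.707×6 = 4.242 mm, L = 117 mm. φR_n = 0.75 × 0.6 × 490 × 4.242 × 117 = 109.4 kN.
Base metal shear (8 mm plate): yield φR_n = 1.0×0.6×345×8×117 = 193.8 kN; rupture φR_n = 0.75×0.6×450×8×117 = 189.5 kN; take 189.5 kN (rupture).
Tension yield (gross): A_g = 41×8 = 328 mm². φR_n = 0.90 × 345 × 328 = 101.8 kN.
Governing: min(109.4, 189.5, 101.8) = 101.8 kN → gross-section yield.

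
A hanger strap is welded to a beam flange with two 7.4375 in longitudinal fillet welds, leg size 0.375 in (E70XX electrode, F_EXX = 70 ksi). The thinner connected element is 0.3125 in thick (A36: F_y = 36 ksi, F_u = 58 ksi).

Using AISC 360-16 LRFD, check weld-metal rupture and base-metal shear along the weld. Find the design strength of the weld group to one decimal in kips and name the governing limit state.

100.4 kips (base-metal shear governs)

Weld metal: throat = 0.707×0.375 = 0.26513 in, L = 2×7.4375 = 14.875 in. φR_n = 0.75 × 0.6 × 70 × 0.26513 × 14.875 = 124.2 kips.
Base metal shear (0.3125 in plate): yield φR_n = 1.0×0.6×36×0.3125×14.875 = 100.4 kips; rupture φR_n = 0.75×0.6×58×0.3125×14.875 = 121.3 kips; take 100.4 kips (yield).
Governing: min(124.2, 100.4) = 100.4 kips → base-metal shear.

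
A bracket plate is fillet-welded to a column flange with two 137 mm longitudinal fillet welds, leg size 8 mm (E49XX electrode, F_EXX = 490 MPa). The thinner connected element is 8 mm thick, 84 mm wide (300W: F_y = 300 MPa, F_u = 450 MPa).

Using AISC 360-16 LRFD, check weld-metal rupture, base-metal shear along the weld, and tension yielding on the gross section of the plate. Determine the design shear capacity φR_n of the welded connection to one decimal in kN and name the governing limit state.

181.4 kN (gross-section yield governs)

Weld metal: throat = 0.707×8 = 5.656 mm, L = 2×137 = 274 mm. φR_n = 0.75 × 0.6 × 490 × 5.656 × 274 = 341.7 kN.
Base metal shear (8 mm plate): yield φR_n = 1.0×0.6×300×8×274 = 394.6 kN; rupture φR_n = 0.75×0.6×450×8×274 = 443.9 kN; take 394.6 kN (yield).
Tension yield (gross): A_g = 84×8 = 672 mm². φR_n = 0.90 × 300 × 672 = 181.4 kN.
Governing: min(341.7, 394.6, 181.4) = 181.4 kN → gross-section yield.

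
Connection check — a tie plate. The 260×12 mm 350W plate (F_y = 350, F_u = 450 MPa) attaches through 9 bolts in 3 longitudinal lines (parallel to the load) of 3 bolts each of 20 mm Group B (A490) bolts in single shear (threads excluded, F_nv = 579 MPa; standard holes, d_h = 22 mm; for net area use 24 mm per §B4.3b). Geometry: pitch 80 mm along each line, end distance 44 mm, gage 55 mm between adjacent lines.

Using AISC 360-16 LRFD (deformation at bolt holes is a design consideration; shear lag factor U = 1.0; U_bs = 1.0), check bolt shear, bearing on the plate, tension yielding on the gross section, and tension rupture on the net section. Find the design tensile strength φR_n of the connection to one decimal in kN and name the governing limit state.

761.4 kN (net-section rupture governs)

Bolt shear: A_b = π(20)²/4 = 314.16 mm². φR_n = 0.75 × 579 × 314.16 × 9 × 1 = 1227.8 kN.
Bearing (12 mm plate, F_u = 450 MPa): end bolts L_c = 44 − 22/2 = 33, R_n = min(1.2×33×12×450, 2.4×20×12×450) = 213.84 kN/bolt; interior L_c = 80 − 22 = 58, R_n = 259.2 kN/bolt. φR_n = 0.75 × (3×213.84 + 6×259.2) = 1647.5 kN.
Tension yield (gross): A_g = 260×12 = 3120 mm². φR_n = 0.90 × 350 × 3120 = 982.8 kN.
Tension rupture (net): A_n = (260 − 3×24)×12 = 2256 mm² (U = 1.0, A_e = A_n). φR_n = 0.75 × 450 × 2256 = 761.4 kN.
Governing: min(1227.8, 1647.5, 982.8, 761.4) = 761.4 kN → net-section rupture.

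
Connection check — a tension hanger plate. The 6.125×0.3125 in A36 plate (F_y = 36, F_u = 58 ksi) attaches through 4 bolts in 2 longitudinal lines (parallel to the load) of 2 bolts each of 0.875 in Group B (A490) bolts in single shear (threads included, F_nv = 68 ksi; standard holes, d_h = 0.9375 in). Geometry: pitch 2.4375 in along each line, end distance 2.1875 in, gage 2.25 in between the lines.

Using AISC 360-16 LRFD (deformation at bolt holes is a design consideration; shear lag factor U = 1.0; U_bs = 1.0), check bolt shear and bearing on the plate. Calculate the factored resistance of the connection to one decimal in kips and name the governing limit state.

Bolt shear: A_b = π(0.875)²/4 = 0.60132 in². φR_n = 0.75 × 68 × 0.60132 × 4 × 1 = 122.7 kips.
Bearing (0.3125 in plate, F_u = 58 ksi): end bolts L_c = 2.1875 − 0.9375/2 = 1.71875, R_n = min(1.2×1.71875×0.3125×58, 2.4×0.875×0.3125×58) = 37.383 kips/bolt; interior L_c = 2.4375 − 0.9375 = 1.5, R_n = 32.625 kips/bolt. φR_n = 0.75 × (2×37.383 + 2×32.625) = 105.0 kips.
Governing: min(122.7, 105.0) = 105.0 kips → bearing.

105.0 kips (bearing governs)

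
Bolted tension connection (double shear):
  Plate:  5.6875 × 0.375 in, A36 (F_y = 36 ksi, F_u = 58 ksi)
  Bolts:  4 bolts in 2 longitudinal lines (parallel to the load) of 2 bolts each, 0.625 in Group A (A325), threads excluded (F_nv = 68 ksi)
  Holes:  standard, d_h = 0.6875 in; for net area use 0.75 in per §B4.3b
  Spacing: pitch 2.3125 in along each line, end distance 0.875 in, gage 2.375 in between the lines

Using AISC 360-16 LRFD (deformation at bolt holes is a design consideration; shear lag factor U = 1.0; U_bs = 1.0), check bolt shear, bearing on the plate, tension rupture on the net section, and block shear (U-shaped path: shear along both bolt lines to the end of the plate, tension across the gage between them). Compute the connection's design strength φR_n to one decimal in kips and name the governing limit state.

Bolt shear: A_b = π(0.625)²/4 = 0.3068 in². φR_n = 0.75 × 68 × 0.3068 × 4 × 2 = 125.2 kips.
Bearing (0.375 in plate, F_u = 58 ksi): end bolts L_c = 0.875 − 0.6875/2 = 0.53125, R_n = min(1.2×0.53125×0.375×58, 2.4×0.625×0.375×58) = 13.866 kips/bolt; interior L_c = 2.3125 − 0.6875 = 1.625, R_n = 32.625 kips/bolt. φR_n = 0.75 × (2×13.866 + 2×32.625) = 69.7 kips.
Tension rupture (net): A_n = (5.6875 − 2×0.75)×0.375 = 1.5703 in² (U = 1.0, A_e = A_n). φR_n = 0.75 × 58 × 1.5703 = 68.3 kips.
Block shear: shear path 2×[0.875+1×2.3125] = 2×3.1875 in, A_gv = 2.3906, A_nv = 2×(3.1875 − 1.5×0.75)×0.375 = 1.5469 in²; tension across gage: (2.375 − 1×0.75)×0.375 = 0.60938 in². R_n = min(0.6×58×1.5469, 0.6×36×2.3906) + 1.0×58×0.60938 = min(53.832, 51.637) + 35.344 = 86.981 kips. φR_n = 0.75 × 86.981 = 65.2 kips.
Governing: min(125.2, 69.7, 68.3, 65.2) = 65.2 kips → block shear.

65.2 kips (block shear governs)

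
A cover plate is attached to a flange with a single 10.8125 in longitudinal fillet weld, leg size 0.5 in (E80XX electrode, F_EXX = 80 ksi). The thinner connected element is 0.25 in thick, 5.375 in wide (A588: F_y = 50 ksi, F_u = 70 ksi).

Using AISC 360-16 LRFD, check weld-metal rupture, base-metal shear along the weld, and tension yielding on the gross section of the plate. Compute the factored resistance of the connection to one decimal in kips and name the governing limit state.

Weld metal: throat = 0.707×0.5 = 0.3535 in, L = 10.8125 in. φR_n = 0.75 × 0.6 × 80 × 0.3535 × 10.8125 = 137.6 kips.
Base metal shear (0.25 in plate): yield φR_n = 1.0×0.6×50×0.25×10.8125 = 81.1 kips; rupture φR_n = 0.75×0.6×70×0.25×10.8125 = 85.1 kips; take 81.1 kips (yield).
Tension yield (gross): A_g = 5.375×0.25 = 1.3438 in². φR_n = 0.90 × 50 × 1.3438 = 60.5 kips.
Governing: min(137.6, 81.1, 60.5) = 60.5 kips → gross-section yield.

60.5 kips (gross-section yield governs)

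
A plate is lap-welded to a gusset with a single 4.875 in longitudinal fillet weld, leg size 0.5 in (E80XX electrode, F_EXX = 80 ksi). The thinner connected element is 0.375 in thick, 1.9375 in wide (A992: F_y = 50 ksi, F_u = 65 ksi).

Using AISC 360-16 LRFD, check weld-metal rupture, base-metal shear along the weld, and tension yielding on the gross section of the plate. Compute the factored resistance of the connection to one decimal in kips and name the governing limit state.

Weld metal: throat = 0.707×0.5 = 0.3535 in, L = 4.875 in. φR_n = 0.75 × 0.6 × 80 × 0.3535 × 4.875 = 62.0 kips.
Base metal shear (0.375 in plate): yield φR_n = 1.0×0.6×50×0.375×4.875 = 54.8 kips; rupture φR_n = 0.75×0.6×65×0.375×4.875 = 53.5 kips; take 53.5 kips (rupture).
Tension yield (gross): A_g = 1.9375×0.375 = 0.72656 in². φR_n = 0.90 × 50 × 0.72656 = 32.7 kips.
Governing: min(62.0, 53.5, 32.7) = 32.7 kips → gross-section yield.

32.7 kips (gross-section yield governs)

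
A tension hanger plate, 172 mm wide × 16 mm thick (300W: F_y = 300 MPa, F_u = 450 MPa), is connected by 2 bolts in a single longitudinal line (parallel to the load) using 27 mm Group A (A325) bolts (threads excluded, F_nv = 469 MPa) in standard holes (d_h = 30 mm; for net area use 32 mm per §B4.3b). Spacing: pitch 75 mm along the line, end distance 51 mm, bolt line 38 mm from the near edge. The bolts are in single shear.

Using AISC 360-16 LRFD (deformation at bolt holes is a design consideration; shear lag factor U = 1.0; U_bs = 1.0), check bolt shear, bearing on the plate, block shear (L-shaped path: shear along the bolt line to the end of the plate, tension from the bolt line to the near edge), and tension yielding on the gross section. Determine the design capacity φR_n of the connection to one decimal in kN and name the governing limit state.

Bolt shear: A_b = π(27)²/4 = 572.56 mm². φR_n = 0.75 × 469 × 572.56 × 2 × 1 = 402.8 kN.
Bearing (16 mm plate, F_u = 450 MPa): end bolts L_c = 51 − 30/2 = 36, R_n = min(1.2×36×16×450, 2.4×27×16×450) = 311.04 kN/bolt; interior L_c = 75 − 30 = 45, R_n = 388.8 kN/bolt. φR_n = 0.75 × (1×311.04 + 1×388.8) = 524.9 kN.
Block shear: shear path 1×[51+1×75] = 1×126 mm, A_gv = 2016, A_nv = 1×(126 − 1.5×32)×16 = 1248 mm²; tension to near edge: (38 − 0.5×32)×16 = 352 mm². R_n = min(0.6×450×1248, 0.6×300×2016) + 1.0×450×352 = min(336.96, 362.88) + 158.4 = 495.36 kN. φR_n = 0.75 × 495.36 = 371.5 kN.
Tension yield (gross): A_g = 172×16 = 2752 mm². φR_n = 0.90 × 300 × 2752 = 743.0 kN.
Governing: min(402.8, 524.9, 371.5, 743.0) = 371.5 kN → block shear.

371.5 kN (block shear governs)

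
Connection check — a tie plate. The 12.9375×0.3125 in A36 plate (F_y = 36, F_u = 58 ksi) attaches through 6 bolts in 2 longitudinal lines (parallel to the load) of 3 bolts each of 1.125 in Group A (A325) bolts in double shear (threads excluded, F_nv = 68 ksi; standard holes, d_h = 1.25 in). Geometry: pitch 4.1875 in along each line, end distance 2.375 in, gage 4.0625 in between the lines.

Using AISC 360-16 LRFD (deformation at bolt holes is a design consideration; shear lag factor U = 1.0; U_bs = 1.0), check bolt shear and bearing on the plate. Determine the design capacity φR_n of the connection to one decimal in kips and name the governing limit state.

Bolt shear: A_b = π(1.125)²/4 = 0.99402 in². φR_n = 0.75 × 68 × 0.99402 × 6 × 2 = 608.3 kips.
Bearing (0.3125 in plate, F_u = 58 ksi): end bolts L_c = 2.375 − 1.25/2 = 1.75, R_n = min(1.2×1.75×0.3125×58, 2.4×1.125×0.3125×58) = 38.063 kips/bolt; interior L_c = 4.1875 − 1.25 = 2.9375, R_n = 48.938 kips/bolt. φR_n = 0.75 × (2×38.063 + 4×48.938) = 203.9 kips.
Governing: min(608.3, 203.9) = 203.9 kips → bearing.

203.9 kips (bearing governs)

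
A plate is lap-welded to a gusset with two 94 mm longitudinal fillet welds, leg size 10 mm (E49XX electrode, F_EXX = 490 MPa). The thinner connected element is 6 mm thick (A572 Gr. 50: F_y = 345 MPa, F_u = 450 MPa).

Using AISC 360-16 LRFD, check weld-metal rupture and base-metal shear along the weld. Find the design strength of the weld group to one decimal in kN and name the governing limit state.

Weld metal: throat = 0.707×10 = 7.07 mm, L = 2×94 = 188 mm. φR_n = 0.75 × 0.6 × 490 × 7.07 × 188 = 293.1 kN.
Base metal shear (6 mm plate): yield φR_n = 1.0×0.6×345×6×188 = 233.5 kN; rupture φR_n = 0.75×0.6×450×6×188 = 228.4 kN; take 228.4 kN (rupture).
Governing: min(293.1, 228.4) = 228.4 kN → base-metal shear.

228.4 kN (base-metal shear governs)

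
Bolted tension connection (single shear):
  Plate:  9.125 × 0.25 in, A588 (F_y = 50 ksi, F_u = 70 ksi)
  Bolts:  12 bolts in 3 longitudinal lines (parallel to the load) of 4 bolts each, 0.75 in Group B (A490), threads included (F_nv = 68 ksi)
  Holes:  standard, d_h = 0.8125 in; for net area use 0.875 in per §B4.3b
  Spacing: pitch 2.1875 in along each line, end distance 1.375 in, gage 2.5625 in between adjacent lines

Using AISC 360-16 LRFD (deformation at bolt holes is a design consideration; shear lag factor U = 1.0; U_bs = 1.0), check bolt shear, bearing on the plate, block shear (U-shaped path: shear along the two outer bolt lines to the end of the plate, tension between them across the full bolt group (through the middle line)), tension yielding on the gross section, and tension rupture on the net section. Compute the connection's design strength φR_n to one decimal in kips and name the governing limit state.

Bolt shear: A_b = π(0.75)²/4 = 0.44179 in². φR_n = 0.75 × 68 × 0.44179 × 12 × 1 = 270.4 kips.
Bearing (0.25 in plate, F_u = 70 ksi): end bolts L_c = 1.375 − 0.8125/2 = 0.96875, R_n = min(1.2×0.96875×0.25×70, 2.4×0.75×0.25×70) = 20.344 kips/bolt; interior L_c = 2.1875 − 0.8125 = 1.375, R_n = 28.875 kips/bolt. φR_n = 0.75 × (3×20.344 + 9×28.875) = 240.7 kips.
Block shear: shear path 2×[1.375+3×2.1875] = 2×7.9375 in, A_gv = 3.9688, A_nv = 2×(7.9375 − 3.5×0.875)×0.25 = 2.4375 in²; tension across gage: (5.125 − 2×0.875)×0.25 = 0.84375 in². R_n = min(0.6×70×2.4375, 0.6×50×3.9688) + 1.0×70×0.84375 = min(102.38, 119.06) + 59.063 = 161.44 kips. φR_n = 0.75 × 161.44 = 121.1 kips.
Tension yield (gross): A_g = 9.125×0.25 = 2.2813 in². φR_n = 0.90 × 50 × 2.2813 = 102.7 kips.
Tension rupture (net): A_n = (9.125 − 3×0.875)×0.25 = 1.625 in² (U = 1.0, A_e = A_n). φR_n = 0.75 × 70 × 1.625 = 85.3 kips.
Governing: min(270.4, 240.7, 121.1, 102.7, 85.3) = 85.3 kips → net-section rupture.

85.3 kips (net-section rupture governs)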